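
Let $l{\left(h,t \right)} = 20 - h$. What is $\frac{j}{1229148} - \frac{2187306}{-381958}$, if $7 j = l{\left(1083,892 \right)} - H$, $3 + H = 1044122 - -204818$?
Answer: $\frac{2292776508377}{410797547811} \approx 5.5813$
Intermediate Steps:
$H = 1248937$ ($H = -3 + \left(1044122 - -204818\right) = -3 + \left(1044122 + 204818\right) = -3 + 1248940 = 1248937$)
$j = - \frac{1250000}{7}$ ($j = \frac{\left(20 - 1083\right) - 1248937}{7} = \frac{-1063 - 1248937}{7} = \frac{1}{7} \left(-1250000\right) = - \frac{1250000}{7} \approx -1.7857 \cdot 10^{5}$)
$\frac{j}{1229148} - \frac{2187306}{-381958} = - \frac{1250000}{7 \cdot 1229148} - \frac{2187306}{-381958} = \left(- \frac{1250000}{7}\right) \frac{1}{1229148} - - \frac{1093653}{190979} = - \frac{312500}{2151009} + \frac{1093653}{190979} = \frac{2292776508377}{410797547811}$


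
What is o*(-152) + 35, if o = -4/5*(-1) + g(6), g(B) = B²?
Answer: -27793/5 ≈ -5558.6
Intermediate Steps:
o = 184/5 (o = -4/5*(-1) + 6² = -4*⅕*(-1) + 36 = -⅘*(-1) + 36 = ⅘ + 36 = 184/5 ≈ 36.800)
o*(-152) + 35 = (184/5)*(-152) + 35 = -27968/5 + 35 = -27793/5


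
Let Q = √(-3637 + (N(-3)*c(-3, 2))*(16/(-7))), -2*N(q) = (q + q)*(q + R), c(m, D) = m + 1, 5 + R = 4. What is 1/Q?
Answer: -I*√180901/25843 ≈ -0.016458*I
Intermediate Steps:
R = -1 (R = -5 + 4 = -1)
c(m, D) = 1 + m
N(q) = -q*(-1 + q) (N(q) = -(q + q)*(q - 1)/2 = -2*q*(-1 + q)/2 = -q*(-1 + q))
Q = I*√180901/7 (Q = √(-3637 + ((-3*(1 - 1*(-3)))*(1 - 3))*(16/(-7))) = √(-3637 + (-3*(1 + 3)*(-2))*(16*(-⅐))) = √(-3637 + (-3*4*(-2))*(-16/7)) = √(-3637 - 12*(-2)*(-16/7)) = √(-3637 + 24*(-16/7)) = √(-3637 - 384/7) = √(-25843/7) = I*√180901/7 ≈ 60.761*I)
1/Q = 1/(I*√180901/7) = -I*√180901/25843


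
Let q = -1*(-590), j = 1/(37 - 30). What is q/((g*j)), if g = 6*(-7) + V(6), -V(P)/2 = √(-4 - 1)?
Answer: -43365/446 + 2065*I*√5/446 ≈ -97.231 + 10.353*I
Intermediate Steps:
j = ⅐ (j = 1/7 = ⅐ ≈ 0.14286)
V(P) = -2*I*√5 (V(P) = -2*√(-4 - 1) = -2*I*√5)
g = -42 - 2*I*√5 (g = 6*(-7) - 2*I*√5 = -42 - 2*I*√5 ≈ -42.0 - 4.4721*I)
q = 590
q/((g*j)) = 590/(((-42 - 2*I*√5)*(⅐))) = 590/(-6 - 2*I*√5/7)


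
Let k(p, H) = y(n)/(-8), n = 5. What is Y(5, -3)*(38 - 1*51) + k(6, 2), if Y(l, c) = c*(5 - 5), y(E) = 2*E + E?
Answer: -15/8 ≈ -1.8750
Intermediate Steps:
y(E) = 3*E
Y(l, c) = 0 (Y(l, c) = c*0 = 0)
k(p, H) = -15/8 (k(p, H) = (3*5)/(-8) = 15*(-⅛) = -15/8)
Y(5, -3)*(38 - 1*51) + k(6, 2) = 0*(38 - 1*51) - 15/8 = 0*(38 - 51) - 15/8 = 0*(-13) - 15/8 = 0 - 15/8 = -15/8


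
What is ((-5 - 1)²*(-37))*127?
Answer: -169164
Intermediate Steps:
((-5 - 1)²*(-37))*127 = ((-6)²*(-37))*127 = (36*(-37))*127 = -1332*127 = -169164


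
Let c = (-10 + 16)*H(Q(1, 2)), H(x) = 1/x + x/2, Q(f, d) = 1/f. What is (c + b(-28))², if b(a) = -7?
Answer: 4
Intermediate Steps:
Q(f, d) = 1/f
H(x) = 1/x + x/2 (H(x) = 1/x + x*(½) = 1/x + x/2)
c = 9 (c = (-10 + 16)*(1/(1/1) + (½)/1) = 6*(1/1 + (½)*1) = 6*(1 + ½) = 6*(3/2) = 9)
(c + b(-28))² = (9 - 7)² = 2² = 4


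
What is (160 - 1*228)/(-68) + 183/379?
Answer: 562/379 ≈ 1.4828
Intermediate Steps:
(160 - 1*228)/(-68) + 183/379 = (160 - 228)*(-1/68) + 183*(1/379) = -68*(-1/68) + 183/379 = 1 + 183/379 = 562/379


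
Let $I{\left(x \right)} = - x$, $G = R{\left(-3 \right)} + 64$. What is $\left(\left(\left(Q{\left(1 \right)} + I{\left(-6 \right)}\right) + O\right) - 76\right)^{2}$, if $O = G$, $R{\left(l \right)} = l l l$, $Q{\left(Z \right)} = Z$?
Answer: $1024$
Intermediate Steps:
$R{\left(l \right)} = l^{3}$ ($R{\left(l \right)} = l^{2} l = l^{3}$)
$G = 37$ ($G = \left(-3\right)^{3} + 64 = -27 + 64 = 37$)
$O = 37$
$\left(\left(\left(Q{\left(1 \right)} + I{\left(-6 \right)}\right) + O\right) - 76\right)^{2} = \left(\left(\left(1 - -6\right) + 37\right) - 76\right)^{2} = \left(\left(\left(1 + 6\right) + 37\right) - 76\right)^{2} = \left(\left(7 + 37\right) - 76\right)^{2} = \left(44 - 76\right)^{2} = \left(-32\right)^{2} = 1024$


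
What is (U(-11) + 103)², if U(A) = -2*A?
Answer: 15625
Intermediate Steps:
(U(-11) + 103)² = (-2*(-11) + 103)² = (22 + 103)² = 125² = 15625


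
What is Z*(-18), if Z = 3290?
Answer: -59220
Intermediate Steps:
Z*(-18) = 3290*(-18) = -59220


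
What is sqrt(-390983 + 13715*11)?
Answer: I*sqrt(240118) ≈ 490.02*I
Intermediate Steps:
sqrt(-390983 + 13715*11) = sqrt(-390983 + 150865) = sqrt(-240118) = I*sqrt(240118)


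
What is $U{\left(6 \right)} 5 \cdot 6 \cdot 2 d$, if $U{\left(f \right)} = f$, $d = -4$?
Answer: $-1440$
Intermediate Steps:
$U{\left(6 \right)} 5 \cdot 6 \cdot 2 d = 6 \cdot 5 \cdot 6 \cdot 2 \left(-4\right) = 30 \cdot 12 \left(-4\right) = 30 \left(-48\right) = -1440$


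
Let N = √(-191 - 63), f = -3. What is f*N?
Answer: -3*I*√254 ≈ -47.812*I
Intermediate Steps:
N = I*√254 (N = √(-254) = I*√254 ≈ 15.937*I)
f*N = -3*I*√254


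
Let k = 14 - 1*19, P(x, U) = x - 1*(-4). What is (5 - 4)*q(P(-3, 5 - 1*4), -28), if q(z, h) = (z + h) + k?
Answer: -32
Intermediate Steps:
P(x, U) = 4 + x (P(x, U) = x + 4 = 4 + x)
k = -5 (k = 14 - 19 = -5)
q(z, h) = -5 + h + z (q(z, h) = (z + h) - 5 = (h + z) - 5 = -5 + h + z)
(5 - 4)*q(P(-3, 5 - 1*4), -28) = (5 - 4)*(-5 - 28 + (4 - 3)) = 1*(-5 - 28 + 1) = 1*(-32) = -32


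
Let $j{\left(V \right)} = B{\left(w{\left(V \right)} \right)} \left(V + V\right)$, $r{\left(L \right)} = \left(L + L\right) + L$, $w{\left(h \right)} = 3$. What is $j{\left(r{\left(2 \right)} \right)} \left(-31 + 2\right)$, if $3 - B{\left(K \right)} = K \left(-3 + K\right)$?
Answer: $-1044$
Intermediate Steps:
$B{\left(K \right)} = 3 - K \left(-3 + K\right)$
$r{\left(L \right)} = 3 L$ ($r{\left(L \right)} = 2 L + L = 3 L$)
$j{\left(V \right)} = 6 V$ ($j{\left(V \right)} = \left(3 - 3^{2} + 3 \cdot 3\right) \left(V + V\right) = \left(3 - 9 + 9\right) 2 V = 3 \cdot 2 V = 6 V$)
$j{\left(r{\left(2 \right)} \right)} \left(-31 + 2\right) = 6 \cdot 3 \cdot 2 \left(-31 + 2\right) = 6 \cdot 6 \left(-29\right) = 36 \left(-29\right) = -1044$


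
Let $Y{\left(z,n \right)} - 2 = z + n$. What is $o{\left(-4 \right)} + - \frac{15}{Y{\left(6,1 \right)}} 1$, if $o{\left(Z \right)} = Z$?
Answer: $- \frac{17}{3} \approx -5.6667$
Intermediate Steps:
$Y{\left(z,n \right)} = 2 + n + z$ ($Y{\left(z,n \right)} = 2 + \left(z + n\right) = 2 + \left(n + z\right) = 2 + n + z$)
$o{\left(-4 \right)} + - \frac{15}{Y{\left(6,1 \right)}} 1 = -4 + - \frac{15}{2 + 1 + 6} \cdot 1 = -4 + - \frac{15}{9} \cdot 1 = -4 + \left(-15\right) \frac{1}{9} \cdot 1 = -4 - \frac{5}{3} = - \frac{17}{3}$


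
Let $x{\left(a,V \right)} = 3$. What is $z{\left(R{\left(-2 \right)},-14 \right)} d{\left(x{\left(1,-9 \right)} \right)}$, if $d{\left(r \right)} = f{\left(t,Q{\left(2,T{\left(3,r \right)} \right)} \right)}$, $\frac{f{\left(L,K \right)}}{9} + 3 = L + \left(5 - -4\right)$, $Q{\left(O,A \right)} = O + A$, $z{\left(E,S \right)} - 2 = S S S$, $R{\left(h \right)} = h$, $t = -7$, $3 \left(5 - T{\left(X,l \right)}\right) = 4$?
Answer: $24678$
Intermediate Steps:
$T{\left(X,l \right)} = \frac{11}{3}$ ($T{\left(X,l \right)} = 5 - \frac{4}{3} = \frac{11}{3}$)
$z{\left(E,S \right)} = 2 + S^{3}$ ($z{\left(E,S \right)} = 2 + S S S = 2 + S^{2} S = 2 + S^{3}$)
$Q{\left(O,A \right)} = A + O$
$f{\left(L,K \right)} = 54 + 9 L$ ($f{\left(L,K \right)} = -27 + 9 \left(L + \left(5 - -4\right)\right) = -27 + 9 \left(L + \left(5 + 4\right)\right) = -27 + 9 \left(L + 9\right) = -27 + 9 \left(9 + L\right) = -27 + \left(81 + 9 L\right) = 54 + 9 L$)
$d{\left(r \right)} = -9$ ($d{\left(r \right)} = 54 + 9 \left(-7\right) = 54 - 63 = -9$)
$z{\left(R{\left(-2 \right)},-14 \right)} d{\left(x{\left(1,-9 \right)} \right)} = \left(2 + \left(-14\right)^{3}\right) \left(-9\right) = \left(2 - 2744\right) \left(-9\right) = \left(-2742\right) \left(-9\right) = 24678$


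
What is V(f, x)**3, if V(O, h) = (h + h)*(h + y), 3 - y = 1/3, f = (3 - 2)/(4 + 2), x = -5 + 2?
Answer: 8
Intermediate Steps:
x = -3
f = 1/6 ≈ 0.16667
y = 8/3 (y = 3 - 1/3 = 8/3 ≈ 2.6667)
V(O, h) = 2*h*(8/3 + h) (V(O, h) = (h + h)*(h + 8/3) = (2*h)*(8/3 + h) = 2*h*(8/3 + h))
V(f, x)**3 = ((2/3)*(-3)*(8 + 3*(-3)))**3 = ((2/3)*(-3)*(8 - 9))**3 = ((2/3)*(-3)*(-1))**3 = 2**3 = 8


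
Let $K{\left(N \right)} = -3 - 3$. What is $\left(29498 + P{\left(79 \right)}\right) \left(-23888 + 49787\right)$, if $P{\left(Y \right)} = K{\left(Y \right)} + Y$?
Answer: $765859329$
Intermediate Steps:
$K{\left(N \right)} = -6$ ($K{\left(N \right)} = -3 - 3 = -6$)
$P{\left(Y \right)} = -6 + Y$
$\left(29498 + P{\left(79 \right)}\right) \left(-23888 + 49787\right) = \left(29498 + \left(-6 + 79\right)\right) \left(-23888 + 49787\right) = \left(29498 + 73\right) 25899 = 29571 \cdot 25899 = 765859329$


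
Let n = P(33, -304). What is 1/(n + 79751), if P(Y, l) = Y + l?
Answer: 1/79480 ≈ 1.2582e-5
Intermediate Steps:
n = -271 (n = 33 - 304 = -271)
1/(n + 79751) = 1/(-271 + 79751) = 1/79480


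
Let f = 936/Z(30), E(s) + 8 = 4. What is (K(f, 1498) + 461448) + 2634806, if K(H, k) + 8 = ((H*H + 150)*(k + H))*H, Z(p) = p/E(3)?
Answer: -1682367590634/625 ≈ -2.6918e+9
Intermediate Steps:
E(s) = -4 (E(s) = -8 + 4 = -4)
Z(p) = -p/4 (Z(p) = p/(-4) = p*(-¼) = -p/4)
f = -624/5 (f = 936/((-¼*30)) = 936/(-15/2) = 936*(-2/15) = -624/5 ≈ -124.80)
K(H, k) = -8 + H*(150 + H²)*(H + k) (K(H, k) = -8 + ((H*H + 150)*(k + H))*H = -8 + ((H² + 150)*(H + k))*H = -8 + ((150 + H²)*(H + k))*H = -8 + H*(150 + H²)*(H + k))
(K(f, 1498) + 461448) + 2634806 = ((-8 + (-624/5)⁴ + 150*(-624/5)² + 1498*(-624/5)³ + 150*(-624/5)*1498) + 461448) + 2634806 = ((-8 + 151613669376/625 + 150*(389376/25) + 1498*(-242970624/125) - 28042560) + 461448) + 2634806 = ((-8 + 151613669376/625 + 2336256 - 363969994752/125 - 28042560) + 461448) + 2634806 = (-1684302749384/625 + 461448) + 2634806 = -1684014344384/625 + 2634806 = -1682367590634/625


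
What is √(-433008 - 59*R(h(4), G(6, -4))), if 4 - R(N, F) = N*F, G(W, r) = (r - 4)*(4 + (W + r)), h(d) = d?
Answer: 2*I*√111143 ≈ 666.76*I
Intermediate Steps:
G(W, r) = (-4 + r)*(4 + W + r)
R(N, F) = 4 - F*N (R(N, F) = 4 - N*F = 4 - F*N)
√(-433008 - 59*R(h(4), G(6, -4))) = √(-433008 - 59*(4 - 1*(-16 + (-4)² - 4*6 + 6*(-4))*4)) = √(-433008 - 59*(4 - 1*(-16 + 16 - 24 - 24)*4)) = √(-433008 - 59*(4 - 1*(-48)*4)) = √(-433008 - 59*(4 + 192)) = √(-433008 - 59*196) = √(-433008 - 11564) = √(-444572) = 2*I*√111143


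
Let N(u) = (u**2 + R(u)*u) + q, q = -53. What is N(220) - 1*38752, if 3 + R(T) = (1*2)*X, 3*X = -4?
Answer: 25045/3 ≈ 8348.3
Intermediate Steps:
X = -4/3 (X = (1/3)*(-4) = -4/3 ≈ -1.3333)
R(T) = -17/3 (R(T) = -3 + (1*2)*(-4/3) = -3 + 2*(-4/3) = -3 - 8/3 = -17/3)
N(u) = -53 + u**2 - 17*u/3 (N(u) = (u**2 - 17*u/3) - 53 = -53 + u**2 - 17*u/3)
N(220) - 1*38752 = (-53 + 220**2 - 17/3*220) - 1*38752 = (-53 + 48400 - 3740/3) - 38752 = 141301/3 - 38752 = 25045/3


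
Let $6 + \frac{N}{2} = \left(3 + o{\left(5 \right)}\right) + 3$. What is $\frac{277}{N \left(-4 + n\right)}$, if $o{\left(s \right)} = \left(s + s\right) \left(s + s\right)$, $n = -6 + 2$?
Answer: $- \frac{277}{1600} \approx -0.17313$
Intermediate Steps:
$n = -4$
$o{\left(s \right)} = 4 s^{2}$ ($o{\left(s \right)} = 2 s 2 s = 4 s^{2}$)
$N = 200$ ($N = -12 + 2 \left(\left(3 + 4 \cdot 5^{2}\right) + 3\right) = -12 + 2 \left(\left(3 + 4 \cdot 25\right) + 3\right) = -12 + 2 \left(\left(3 + 100\right) + 3\right) = -12 + 2 \left(103 + 3\right) = -12 + 2 \cdot 106 = -12 + 212 = 200$)
$\frac{277}{N \left(-4 + n\right)} = \frac{277}{200 \left(-4 - 4\right)} = \frac{277}{200 \left(-8\right)} = \frac{277}{-1600} = 277 \left(- \frac{1}{1600}\right) = - \frac{277}{1600}$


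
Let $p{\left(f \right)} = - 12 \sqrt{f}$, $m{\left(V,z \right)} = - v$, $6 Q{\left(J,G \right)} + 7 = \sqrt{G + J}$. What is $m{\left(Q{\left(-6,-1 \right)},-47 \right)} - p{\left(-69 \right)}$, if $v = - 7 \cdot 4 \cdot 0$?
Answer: $12 i \sqrt{69} \approx 99.679 i$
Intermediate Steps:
$Q{\left(J,G \right)} = - \frac{7}{6} + \frac{\sqrt{G + J}}{6}$
$v = 0$ ($v = \left(-7\right) 0 = 0$)
$m{\left(V,z \right)} = 0$ ($m{\left(V,z \right)} = \left(-1\right) 0 = 0$)
$m{\left(Q{\left(-6,-1 \right)},-47 \right)} - p{\left(-69 \right)} = 0 - - 12 \sqrt{-69} = 0 - - 12 i \sqrt{69} = 0 + 12 i \sqrt{69} = 12 i \sqrt{69}$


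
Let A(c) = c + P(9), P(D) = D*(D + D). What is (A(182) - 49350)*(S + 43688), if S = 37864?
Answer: -3996537312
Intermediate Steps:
P(D) = 2*D² (P(D) = D*(2*D) = 2*D²)
A(c) = 162 + c (A(c) = c + 2*9² = c + 2*81 = c + 162 = 162 + c)
(A(182) - 49350)*(S + 43688) = ((162 + 182) - 49350)*(37864 + 43688) = (344 - 49350)*81552 = -49006*81552 = -3996537312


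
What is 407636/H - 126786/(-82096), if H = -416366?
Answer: 4831023655/8545495784 ≈ 0.56533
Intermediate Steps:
407636/H - 126786/(-82096) = 407636/(-416366) - 126786/(-82096) = 407636*(-1/416366) - 126786*(-1/82096) = -203818/208183 + 63393/41048 = 4831023655/8545495784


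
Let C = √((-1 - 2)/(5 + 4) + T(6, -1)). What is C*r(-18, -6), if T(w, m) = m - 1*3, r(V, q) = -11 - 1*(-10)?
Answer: -I*√39/3 ≈ -2.0817*I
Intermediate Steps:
r(V, q) = -1 (r(V, q) = -11 + 10 = -1)
T(w, m) = -3 + m (T(w, m) = m - 3 = -3 + m)
C = I*√39/3 (C = √((-1 - 2)/(5 + 4) + (-3 - 1)) = √(-3/9 - 4) = √(-3*⅑ - 4) = √(-⅓ - 4) = √(-13/3) = I*√39/3 ≈ 2.0817*I)
C*r(-18, -6) = (I*√39/3)*(-1) = -I*√39/3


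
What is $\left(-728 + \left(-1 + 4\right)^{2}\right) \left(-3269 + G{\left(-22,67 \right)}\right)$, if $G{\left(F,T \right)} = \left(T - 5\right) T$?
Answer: $-636315$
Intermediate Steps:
$G{\left(F,T \right)} = T \left(-5 + T\right)$ ($G{\left(F,T \right)} = \left(-5 + T\right) T = T \left(-5 + T\right)$)
$\left(-728 + \left(-1 + 4\right)^{2}\right) \left(-3269 + G{\left(-22,67 \right)}\right) = \left(-728 + \left(-1 + 4\right)^{2}\right) \left(-3269 + 67 \left(-5 + 67\right)\right) = \left(-728 + 3^{2}\right) \left(-3269 + 67 \cdot 62\right) = \left(-728 + 9\right) \left(-3269 + 4154\right) = \left(-719\right) 885 = -636315$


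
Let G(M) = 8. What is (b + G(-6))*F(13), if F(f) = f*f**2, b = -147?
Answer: -305383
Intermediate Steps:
F(f) = f**3
(b + G(-6))*F(13) = (-147 + 8)*13**3 = -139*2197 = -305383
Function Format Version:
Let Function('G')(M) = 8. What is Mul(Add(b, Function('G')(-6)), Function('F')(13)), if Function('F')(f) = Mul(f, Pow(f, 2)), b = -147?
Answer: -305383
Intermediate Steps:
Function('F')(f) = Pow(f, 3)
Mul(Add(b, Function('G')(-6)), Function('F')(13)) = Mul(Add(-147, 8), Pow(13, 3)) = Mul(-139, 2197) = -305383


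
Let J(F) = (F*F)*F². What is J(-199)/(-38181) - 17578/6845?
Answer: -10735268476463/261348945 ≈ -41076.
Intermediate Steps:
J(F) = F⁴ (J(F) = F²*F² = F⁴)
J(-199)/(-38181) - 17578/6845 = (-199)⁴/(-38181) - 17578/6845 = 1568239201*(-1/38181) - 17578*1/6845 = -1568239201/38181 - 17578/6845 = -10735268476463/261348945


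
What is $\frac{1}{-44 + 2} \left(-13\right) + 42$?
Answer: $\frac{1777}{42} \approx 42.31$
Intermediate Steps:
$\frac{1}{-44 + 2} \left(-13\right) + 42 = \frac{1}{-42} \left(-13\right) + 42 = \left(- \frac{1}{42}\right) \left(-13\right) + 42 = \frac{13}{42} + 42 = \frac{1777}{42}$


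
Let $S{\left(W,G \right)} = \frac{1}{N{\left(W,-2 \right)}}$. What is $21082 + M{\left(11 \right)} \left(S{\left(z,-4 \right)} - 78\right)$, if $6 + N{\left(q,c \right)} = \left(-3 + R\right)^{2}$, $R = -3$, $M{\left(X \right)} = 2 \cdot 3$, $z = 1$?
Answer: $\frac{103071}{5} \approx 20614.0$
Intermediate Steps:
$M{\left(X \right)} = 6$
$N{\left(q,c \right)} = 30$ ($N{\left(q,c \right)} = -6 + \left(-3 - 3\right)^{2} = -6 + \left(-6\right)^{2} = -6 + 36 = 30$)
$S{\left(W,G \right)} = \frac{1}{30}$
$21082 + M{\left(11 \right)} \left(S{\left(z,-4 \right)} - 78\right) = 21082 + 6 \left(\frac{1}{30} - 78\right) = 21082 + 6 \left(- \frac{2339}{30}\right) = 21082 - \frac{2339}{5} = \frac{103071}{5}$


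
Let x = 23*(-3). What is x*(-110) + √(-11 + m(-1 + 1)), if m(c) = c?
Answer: 7590 + I*√11 ≈ 7590.0 + 3.3166*I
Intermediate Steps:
x = -69
x*(-110) + √(-11 + m(-1 + 1)) = -69*(-110) + √(-11 + (-1 + 1)) = 7590 + √(-11 + 0) = 7590 + √(-11) = 7590 + I*√11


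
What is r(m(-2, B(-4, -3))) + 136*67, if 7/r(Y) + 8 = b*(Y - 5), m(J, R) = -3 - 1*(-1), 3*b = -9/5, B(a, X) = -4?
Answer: 173093/19 ≈ 9110.2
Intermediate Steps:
b = -3/5 (b = (-9/5)/3 = (-9*1/5)/3 = (1/3)*(-9/5) = -3/5 ≈ -0.60000)
m(J, R) = -2 (m(J, R) = -3 + 1 = -2)
r(Y) = 7/(-5 - 3*Y/5) (r(Y) = 7/(-8 - 3*(Y - 5)/5) = 7/(-8 - 3*(-5 + Y)/5) = 7/(-8 + (3 - 3*Y/5)) = 7/(-5 - 3*Y/5))
r(m(-2, B(-4, -3))) + 136*67 = 35/(-25 - 3*(-2)) + 136*67 = 35/(-25 + 6) + 9112 = 35/(-19) + 9112 = 35*(-1/19) + 9112 = -35/19 + 9112 = 173093/19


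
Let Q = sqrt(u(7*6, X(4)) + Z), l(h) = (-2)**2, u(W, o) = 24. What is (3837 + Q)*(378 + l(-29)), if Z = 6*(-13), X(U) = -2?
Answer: 1465734 + 1146*I*sqrt(6) ≈ 1.4657e+6 + 2807.1*I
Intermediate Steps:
Z = -78
l(h) = 4
Q = 3*I*sqrt(6) (Q = sqrt(24 - 78) = sqrt(-54) = 3*I*sqrt(6) ≈ 7.3485*I)
(3837 + Q)*(378 + l(-29)) = (3837 + 3*I*sqrt(6))*(378 + 4) = (3837 + 3*I*sqrt(6))*382 = 1465734 + 1146*I*sqrt(6)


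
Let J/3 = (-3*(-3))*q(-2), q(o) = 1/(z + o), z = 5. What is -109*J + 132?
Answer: -849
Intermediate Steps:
q(o) = 1/(5 + o)
J = 9 (J = 3*((-3*(-3))/(5 - 2)) = 3*(9/3) = 3*(9*(⅓)) = 3*3 = 9)
-109*J + 132 = -109*9 + 132 = -981 + 132 = -849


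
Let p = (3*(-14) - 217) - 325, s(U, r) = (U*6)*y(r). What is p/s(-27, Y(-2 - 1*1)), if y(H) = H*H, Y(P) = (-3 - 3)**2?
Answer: 73/26244 ≈ 0.0027816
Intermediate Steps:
Y(P) = 36 (Y(P) = (-6)**2 = 36)
y(H) = H**2
s(U, r) = 6*U*r**2 (s(U, r) = (U*6)*r**2 = (6*U)*r**2 = 6*U*r**2)
p = -584 (p = (-42 - 217) - 325 = -259 - 325 = -584)
p/s(-27, Y(-2 - 1*1)) = -584/(6*(-27)*36**2) = -584/(6*(-27)*1296) = -584/(-209952) = -584*(-1/209952) = 73/26244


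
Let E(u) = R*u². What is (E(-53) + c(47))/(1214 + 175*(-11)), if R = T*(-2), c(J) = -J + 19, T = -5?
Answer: -3118/79 ≈ -39.468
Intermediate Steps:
c(J) = 19 - J
R = 10 (R = -5*(-2) = 10)
E(u) = 10*u²
(E(-53) + c(47))/(1214 + 175*(-11)) = (10*(-53)² + (19 - 1*47))/(1214 + 175*(-11)) = (10*2809 + (19 - 47))/(1214 - 1925) = (28090 - 28)/(-711) = 28062*(-1/711) = -3118/79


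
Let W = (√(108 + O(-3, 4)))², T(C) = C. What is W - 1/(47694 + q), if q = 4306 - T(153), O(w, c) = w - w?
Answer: 5599475/51847 ≈ 108.00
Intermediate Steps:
O(w, c) = 0
q = 4153 (q = 4306 - 1*153 = 4306 - 153 = 4153)
W = 108 (W = (√(108 + 0))² = (√108)² = (6*√3)² = 108)
W - 1/(47694 + q) = 108 - 1/(47694 + 4153) = 108 - 1/51847 = 5599475/51847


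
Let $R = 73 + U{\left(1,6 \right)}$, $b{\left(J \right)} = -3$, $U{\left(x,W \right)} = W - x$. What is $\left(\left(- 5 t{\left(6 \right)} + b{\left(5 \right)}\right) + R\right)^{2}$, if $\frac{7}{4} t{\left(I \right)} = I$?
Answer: $\frac{164025}{49} \approx 3347.4$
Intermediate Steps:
$t{\left(I \right)} = \frac{4 I}{7}$
$R = 78$ ($R = 73 + \left(6 - 1\right) = 73 + 5 = 78$)
$\left(\left(- 5 t{\left(6 \right)} + b{\left(5 \right)}\right) + R\right)^{2} = \left(\left(- 5 \cdot \frac{4}{7} \cdot 6 - 3\right) + 78\right)^{2} = \left(\left(\left(-5\right) \frac{24}{7} - 3\right) + 78\right)^{2} = \left(\left(- \frac{120}{7} - 3\right) + 78\right)^{2} = \left(- \frac{141}{7} + 78\right)^{2} = \left(\frac{405}{7}\right)^{2} = \frac{164025}{49}$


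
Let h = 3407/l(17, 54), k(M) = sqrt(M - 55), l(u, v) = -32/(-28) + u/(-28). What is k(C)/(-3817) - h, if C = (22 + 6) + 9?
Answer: -95396/15 - 3*I*sqrt(2)/3817 ≈ -6359.7 - 0.0011115*I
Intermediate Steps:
l(u, v) = 8/7 - u/28 (l(u, v) = -32*(-1/28) + u*(-1/28) = 8/7 - u/28)
C = 37 (C = 28 + 9 = 37)
k(M) = sqrt(-55 + M)
h = 95396/15 (h = 3407/(8/7 - 1/28*17) = 3407/(8/7 - 17/28) = 3407/(15/28) = 3407*(28/15) = 95396/15 ≈ 6359.7)
k(C)/(-3817) - h = sqrt(-55 + 37)/(-3817) - 1*95396/15 = sqrt(-18)*(-1/3817) - 95396/15 = (3*I*sqrt(2))*(-1/3817) - 95396/15 = -3*I*sqrt(2)/3817 - 95396/15 = -95396/15 - 3*I*sqrt(2)/3817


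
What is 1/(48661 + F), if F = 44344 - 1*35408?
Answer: 1/57597 ≈ 1.7362e-5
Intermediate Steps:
F = 8936 (F = 44344 - 35408 = 8936)
1/(48661 + F) = 1/(48661 + 8936) = 1/57597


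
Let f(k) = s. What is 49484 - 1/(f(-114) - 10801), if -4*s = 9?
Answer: 2138352096/43213 ≈ 49484.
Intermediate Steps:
s = -9/4 (s = -1/4*9 = -9/4 ≈ -2.2500)
f(k) = -9/4
49484 - 1/(f(-114) - 10801) = 49484 - 1/(-9/4 - 10801) = 49484 - 1/(-43213/4) = 49484 - 1*(-4/43213) = 49484 + 4/43213 = 2138352096/43213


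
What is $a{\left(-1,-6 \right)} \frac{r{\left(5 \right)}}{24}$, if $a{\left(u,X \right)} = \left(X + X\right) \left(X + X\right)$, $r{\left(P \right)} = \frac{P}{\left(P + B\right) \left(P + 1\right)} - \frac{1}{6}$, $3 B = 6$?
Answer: $- \frac{2}{7} \approx -0.28571$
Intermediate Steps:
$B = 2$ ($B = \frac{1}{3} \cdot 6 = 2$)
$r{\left(P \right)} = - \frac{1}{6} + \frac{P}{\left(1 + P\right) \left(2 + P\right)}$ ($r{\left(P \right)} = \frac{P}{\left(P + 2\right) \left(P + 1\right)} - \frac{1}{6} = \frac{P}{\left(2 + P\right) \left(1 + P\right)} - \frac{1}{6} = \frac{P}{\left(1 + P\right) \left(2 + P\right)} - \frac{1}{6} = - \frac{1}{6} + \frac{P}{\left(1 + P\right) \left(2 + P\right)}$)
$a{\left(u,X \right)} = 4 X^{2}$ ($a{\left(u,X \right)} = 2 X 2 X = 4 X^{2}$)
$a{\left(-1,-6 \right)} \frac{r{\left(5 \right)}}{24} = 4 \left(-6\right)^{2} \frac{\frac{1}{6} \frac{1}{2 + 5^{2} + 3 \cdot 5} \left(-2 - 5^{2} + 3 \cdot 5\right)}{24} = 4 \cdot 36 \frac{-2 - 25 + 15}{6 \left(2 + 25 + 15\right)} \frac{1}{24} = 144 \frac{-2 - 25 + 15}{6 \cdot 42} \cdot \frac{1}{24} = 144 \cdot \frac{1}{6} \cdot \frac{1}{42} \left(-12\right) \frac{1}{24} = 144 \left(\left(- \frac{1}{21}\right) \frac{1}{24}\right) = 144 \left(- \frac{1}{504}\right) = - \frac{2}{7}$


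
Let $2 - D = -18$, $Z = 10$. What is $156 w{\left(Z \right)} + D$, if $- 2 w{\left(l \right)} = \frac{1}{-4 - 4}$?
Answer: $\frac{119}{4} \approx 29.75$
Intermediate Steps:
$w{\left(l \right)} = \frac{1}{16}$ ($w{\left(l \right)} = - \frac{1}{2 \left(-4 - 4\right)} = - \frac{1}{2 \left(-8\right)} = \left(- \frac{1}{2}\right) \left(- \frac{1}{8}\right) = \frac{1}{16}$)
$D = 20$ ($D = 2 - -18 = 2 + 18 = 20$)
$156 w{\left(Z \right)} + D = 156 \cdot \frac{1}{16} + 20 = \frac{39}{4} + 20 = \frac{119}{4}$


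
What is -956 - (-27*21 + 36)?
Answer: -425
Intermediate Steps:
-956 - (-27*21 + 36) = -956 - (-567 + 36) = -956 - 1*(-531) = -956 + 531 = -425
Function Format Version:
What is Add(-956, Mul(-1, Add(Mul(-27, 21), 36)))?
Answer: -425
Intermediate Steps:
Add(-956, Mul(-1, Add(Mul(-27, 21), 36))) = Add(-956, Mul(-1, Add(-567, 36))) = Add(-956, Mul(-1, -531)) = Add(-956, 531) = -425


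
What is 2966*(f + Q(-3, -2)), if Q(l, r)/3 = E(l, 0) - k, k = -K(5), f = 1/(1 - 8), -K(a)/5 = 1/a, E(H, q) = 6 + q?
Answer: 308464/7 ≈ 44066.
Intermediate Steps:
K(a) = -5/a
f = -⅐ (f = 1/(-7) = -⅐ ≈ -0.14286)
k = 1 (k = -(-5)/5 = -1*(-1) = 1)
Q(l, r) = 15 (Q(l, r) = 3*((6 + 0) - 1*1) = 3*(6 - 1) = 3*5 = 15)
2966*(f + Q(-3, -2)) = 2966*(-⅐ + 15) = 2966*(104/7) = 308464/7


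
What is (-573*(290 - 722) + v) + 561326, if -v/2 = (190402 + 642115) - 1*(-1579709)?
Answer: -4015590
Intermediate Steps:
v = -4824452 (v = -2*((190402 + 642115) - 1*(-1579709)) = -2*(832517 + 1579709) = -2*2412226 = -4824452)
(-573*(290 - 722) + v) + 561326 = (-573*(290 - 722) - 4824452) + 561326 = (-573*(-432) - 4824452) + 561326 = (247536 - 4824452) + 561326 = -4576916 + 561326 = -4015590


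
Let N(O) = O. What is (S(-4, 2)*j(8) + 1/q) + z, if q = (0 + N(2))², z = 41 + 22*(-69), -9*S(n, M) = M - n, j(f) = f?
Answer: -17785/12 ≈ -1482.1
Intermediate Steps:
S(n, M) = -M/9 + n/9 (S(n, M) = -(M - n)/9 = -M/9 + n/9)
z = -1477 (z = 41 - 1518 = -1477)
q = 4 (q = (0 + 2)² = 2² = 4)
(S(-4, 2)*j(8) + 1/q) + z = ((-⅑*2 + (⅑)*(-4))*8 + 1/4) - 1477 = ((-2/9 - 4/9)*8 + ¼) - 1477 = (-⅔*8 + ¼) - 1477 = (-16/3 + ¼) - 1477 = -61/12 - 1477 = -17785/12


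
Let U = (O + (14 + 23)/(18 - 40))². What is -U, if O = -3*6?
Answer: -187489/484 ≈ -387.37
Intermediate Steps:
O = -18
U = 187489/484 (U = (-18 + (14 + 23)/(18 - 40))² = (-18 + 37/(-22))² = (-18 + 37*(-1/22))² = (-18 - 37/22)² = (-433/22)² = 187489/484 ≈ 387.37)
-U = -1*187489/484 = -187489/484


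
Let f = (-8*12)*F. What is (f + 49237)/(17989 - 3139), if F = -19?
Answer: 51061/14850 ≈ 3.4384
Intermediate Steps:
f = 1824 (f = -8*12*(-19) = -96*(-19) = 1824)
(f + 49237)/(17989 - 3139) = (1824 + 49237)/(17989 - 3139) = 51061/14850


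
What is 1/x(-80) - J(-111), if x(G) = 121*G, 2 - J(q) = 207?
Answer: 1984399/9680 ≈ 205.00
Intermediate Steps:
J(q) = -205 (J(q) = 2 - 1*207 = 2 - 207 = -205)
1/x(-80) - J(-111) = 1/(121*(-80)) - 1*(-205) = 1/(-9680) + 205 = -1/9680 + 205 = 1984399/9680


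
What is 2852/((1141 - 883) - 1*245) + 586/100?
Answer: 146409/650 ≈ 225.24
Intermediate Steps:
2852/((1141 - 883) - 1*245) + 586/100 = 2852/(258 - 245) + 586*(1/100) = 2852/13 + 293/50 = 146409/650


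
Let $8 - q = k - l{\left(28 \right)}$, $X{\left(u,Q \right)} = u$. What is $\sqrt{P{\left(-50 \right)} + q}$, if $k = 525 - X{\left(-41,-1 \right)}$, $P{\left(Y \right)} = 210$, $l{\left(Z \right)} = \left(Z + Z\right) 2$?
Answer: $2 i \sqrt{59} \approx 15.362 i$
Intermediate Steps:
$l{\left(Z \right)} = 4 Z$ ($l{\left(Z \right)} = 2 Z 2 = 4 Z$)
$k = 566$ ($k = 525 - -41 = 525 + 41 = 566$)
$q = -446$ ($q = 8 - \left(566 - 4 \cdot 28\right) = 8 - \left(566 - 112\right) = 8 - 454 = -446$)
$\sqrt{P{\left(-50 \right)} + q} = \sqrt{210 - 446} = \sqrt{-236} = 2 i \sqrt{59}$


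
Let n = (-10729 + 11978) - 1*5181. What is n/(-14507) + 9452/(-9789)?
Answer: -98629816/142009023 ≈ -0.69453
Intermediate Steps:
n = -3932 (n = 1249 - 5181 = -3932)
n/(-14507) + 9452/(-9789) = -3932/(-14507) + 9452/(-9789) = -3932*(-1/14507) + 9452*(-1/9789) = 3932/14507 - 9452/9789 = -98629816/142009023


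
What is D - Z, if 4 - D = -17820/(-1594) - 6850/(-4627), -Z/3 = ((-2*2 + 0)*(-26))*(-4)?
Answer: -4634208456/3687719 ≈ -1256.7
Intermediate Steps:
Z = 1248 (Z = -3*(-2*2 + 0)*(-26)*(-4) = -3*(-4 + 0)*(-26)*(-4) = -3*(-4*(-26))*(-4) = -312*(-4) = -3*(-416) = 1248)
D = -31935144/3687719 (D = 4 - (-17820/(-1594) - 6850/(-4627)) = 4 - (-17820*(-1/1594) - 6850*(-1/4627)) = 4 - (8910/797 + 6850/4627) = 4 - 1*46686020/3687719 = 4 - 46686020/3687719 = -31935144/3687719 ≈ -8.6599)
D - Z = -31935144/3687719 - 1*1248 = -31935144/3687719 - 1248 = -4634208456/3687719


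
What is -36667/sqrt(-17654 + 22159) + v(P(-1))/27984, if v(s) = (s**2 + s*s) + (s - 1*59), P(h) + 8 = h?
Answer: 47/13992 - 36667*sqrt(4505)/4505 ≈ -546.29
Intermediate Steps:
P(h) = -8 + h
v(s) = -59 + s + 2*s**2 (v(s) = (s**2 + s**2) + (s - 59) = 2*s**2 + (-59 + s) = -59 + s + 2*s**2)
-36667/sqrt(-17654 + 22159) + v(P(-1))/27984 = -36667/sqrt(-17654 + 22159) + (-59 + (-8 - 1) + 2*(-8 - 1)**2)/27984 = -36667*sqrt(4505)/4505 + (-59 - 9 + 2*(-9)**2)*(1/27984) = -36667*sqrt(4505)/4505 + (-59 - 9 + 2*81)*(1/27984) = -36667*sqrt(4505)/4505 + (-59 - 9 + 162)*(1/27984) = -36667*sqrt(4505)/4505 + 94*(1/27984) = -36667*sqrt(4505)/4505 + 47/13992 = 47/13992 - 36667*sqrt(4505)/4505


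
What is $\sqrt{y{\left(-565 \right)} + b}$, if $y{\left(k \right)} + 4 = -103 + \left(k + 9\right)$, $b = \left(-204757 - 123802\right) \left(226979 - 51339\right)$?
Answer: $i \sqrt{57708103423} \approx 2.4023 \cdot 10^{5} i$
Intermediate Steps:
$b = -57708102760$ ($b = \left(-328559\right) 175640 = -57708102760$)
$y{\left(k \right)} = -98 + k$ ($y{\left(k \right)} = -4 + \left(-103 + \left(k + 9\right)\right) = -4 + \left(-103 + \left(9 + k\right)\right) = -4 + \left(-94 + k\right) = -98 + k$)
$\sqrt{y{\left(-565 \right)} + b} = \sqrt{\left(-98 - 565\right) - 57708102760} = \sqrt{-663 - 57708102760} = \sqrt{-57708103423} = i \sqrt{57708103423}$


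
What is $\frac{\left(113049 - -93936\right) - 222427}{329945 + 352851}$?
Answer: $- \frac{7721}{341398} \approx -0.022616$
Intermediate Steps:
$\frac{\left(113049 - -93936\right) - 222427}{329945 + 352851} = \frac{\left(113049 + 93936\right) - 222427}{682796} = \left(206985 - 222427\right) \frac{1}{682796} = \left(-15442\right) \frac{1}{682796} = - \frac{7721}{341398}$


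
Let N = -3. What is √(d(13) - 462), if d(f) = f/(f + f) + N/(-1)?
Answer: I*√1834/2 ≈ 21.413*I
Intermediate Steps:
d(f) = 7/2 (d(f) = f/(f + f) - 3/(-1) = f/((2*f)) - 3*(-1) = f*(1/(2*f)) + 3 = ½ + 3 = 7/2)
√(d(13) - 462) = √(7/2 - 462) = √(-917/2) = I*√1834/2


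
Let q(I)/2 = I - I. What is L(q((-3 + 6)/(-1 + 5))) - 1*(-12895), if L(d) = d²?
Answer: 12895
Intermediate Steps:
q(I) = 0 (q(I) = 2*(I - I) = 2*0 = 0)
L(q((-3 + 6)/(-1 + 5))) - 1*(-12895) = 0² - 1*(-12895) = 0 + 12895 = 12895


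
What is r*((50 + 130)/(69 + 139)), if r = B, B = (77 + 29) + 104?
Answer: 4725/26 ≈ 181.73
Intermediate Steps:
B = 210 (B = 106 + 104 = 210)
r = 210
r*((50 + 130)/(69 + 139)) = 210*((50 + 130)/(69 + 139)) = 210*(180/208) = 210*(180*(1/208)) = 210*(45/52) = 4725/26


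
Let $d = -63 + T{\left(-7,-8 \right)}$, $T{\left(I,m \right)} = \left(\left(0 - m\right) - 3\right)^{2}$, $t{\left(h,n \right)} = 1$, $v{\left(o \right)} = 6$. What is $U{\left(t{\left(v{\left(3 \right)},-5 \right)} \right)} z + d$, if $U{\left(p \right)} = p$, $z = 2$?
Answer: $-36$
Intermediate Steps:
$T{\left(I,m \right)} = \left(-3 - m\right)^{2}$ ($T{\left(I,m \right)} = \left(- m - 3\right)^{2} = \left(-3 - m\right)^{2}$)
$d = -38$ ($d = -63 + \left(3 - 8\right)^{2} = -63 + \left(-5\right)^{2} = -63 + 25 = -38$)
$U{\left(t{\left(v{\left(3 \right)},-5 \right)} \right)} z + d = 1 \cdot 2 - 38 = 2 - 38 = -36$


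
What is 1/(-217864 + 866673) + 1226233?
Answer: 795591006498/648809 ≈ 1.2262e+6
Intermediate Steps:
1/(-217864 + 866673) + 1226233 = 1/648809 + 1226233 = 795591006498/648809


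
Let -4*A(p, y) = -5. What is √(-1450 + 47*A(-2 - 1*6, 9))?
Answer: I*√5565/2 ≈ 37.299*I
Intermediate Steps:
A(p, y) = 5/4 (A(p, y) = -¼*(-5) = 5/4)
√(-1450 + 47*A(-2 - 1*6, 9)) = √(-1450 + 47*(5/4)) = √(-1450 + 235/4) = √(-5565/4) = I*√5565/2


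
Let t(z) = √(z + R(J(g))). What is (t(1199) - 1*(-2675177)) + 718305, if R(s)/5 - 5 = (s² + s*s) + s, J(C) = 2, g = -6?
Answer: 3393482 + 7*√26 ≈ 3.3935e+6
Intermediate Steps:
R(s) = 25 + 5*s + 10*s² (R(s) = 25 + 5*((s² + s*s) + s) = 25 + 5*((s² + s²) + s) = 25 + 5*(2*s² + s) = 25 + 5*(s + 2*s²) = 25 + (5*s + 10*s²) = 25 + 5*s + 10*s²)
t(z) = √(75 + z) (t(z) = √(z + (25 + 5*2 + 10*2²)) = √(z + (25 + 10 + 10*4)) = √(z + (25 + 10 + 40)) = √(z + 75) = √(75 + z))
(t(1199) - 1*(-2675177)) + 718305 = (√(75 + 1199) - 1*(-2675177)) + 718305 = (√1274 + 2675177) + 718305 = (7*√26 + 2675177) + 718305 = (2675177 + 7*√26) + 718305 = 3393482 + 7*√26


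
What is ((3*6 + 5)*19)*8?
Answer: 3496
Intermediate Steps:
((3*6 + 5)*19)*8 = ((18 + 5)*19)*8 = (23*19)*8 = 437*8 = 3496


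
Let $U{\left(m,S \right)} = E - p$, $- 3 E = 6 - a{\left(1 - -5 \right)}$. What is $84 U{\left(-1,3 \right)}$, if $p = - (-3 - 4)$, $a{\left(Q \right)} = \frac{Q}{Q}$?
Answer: $-728$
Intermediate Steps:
$a{\left(Q \right)} = 1$
$p = 7$ ($p = \left(-1\right) \left(-7\right) = 7$)
$E = - \frac{5}{3}$ ($E = - \frac{6 - 1}{3} = \left(- \frac{1}{3}\right) 5 = - \frac{5}{3} \approx -1.6667$)
$U{\left(m,S \right)} = - \frac{26}{3}$ ($U{\left(m,S \right)} = - \frac{5}{3} - 7 = - \frac{26}{3}$)
$84 U{\left(-1,3 \right)} = 84 \left(- \frac{26}{3}\right) = -728$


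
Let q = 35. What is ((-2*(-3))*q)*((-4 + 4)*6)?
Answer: 0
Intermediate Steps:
((-2*(-3))*q)*((-4 + 4)*6) = (-2*(-3)*35)*((-4 + 4)*6) = (6*35)*(0*6) = 210*0 = 0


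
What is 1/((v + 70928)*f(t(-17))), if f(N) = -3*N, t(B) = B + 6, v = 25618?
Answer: 1/3186018 ≈ 3.1387e-7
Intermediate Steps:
t(B) = 6 + B
1/((v + 70928)*f(t(-17))) = 1/((25618 + 70928)*((-3*(6 - 17)))) = 1/(96546*((-3*(-11)))) = (1/96546)/33 = (1/96546)*(1/33) = 1/3186018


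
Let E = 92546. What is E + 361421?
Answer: 453967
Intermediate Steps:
E + 361421 = 92546 + 361421 = 453967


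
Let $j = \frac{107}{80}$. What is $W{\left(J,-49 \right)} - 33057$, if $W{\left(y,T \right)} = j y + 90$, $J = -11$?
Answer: $- \frac{2638537}{80} \approx -32982.0$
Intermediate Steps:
$j = \frac{107}{80}$ ($j = 107 \cdot \frac{1}{80} = \frac{107}{80} \approx 1.3375$)
$W{\left(y,T \right)} = 90 + \frac{107 y}{80}$ ($W{\left(y,T \right)} = \frac{107 y}{80} + 90 = 90 + \frac{107 y}{80}$)
$W{\left(J,-49 \right)} - 33057 = \left(90 + \frac{107}{80} \left(-11\right)\right) - 33057 = \left(90 - \frac{1177}{80}\right) - 33057 = \frac{6023}{80} - 33057 = - \frac{2638537}{80}$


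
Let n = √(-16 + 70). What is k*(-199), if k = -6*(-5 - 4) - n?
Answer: -10746 + 597*√6 ≈ -9283.7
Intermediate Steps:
n = 3*√6 (n = √54 = 3*√6 ≈ 7.3485)
k = 54 - 3*√6 (k = -6*(-5 - 4) - 3*√6 = -6*(-9) - 3*√6 = 54 - 3*√6 ≈ 46.652)
k*(-199) = (54 - 3*√6)*(-199) = -10746 + 597*√6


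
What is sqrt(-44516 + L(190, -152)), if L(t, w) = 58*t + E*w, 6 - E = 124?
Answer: 2*I*sqrt(3890) ≈ 124.74*I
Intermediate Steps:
E = -118 (E = 6 - 1*124 = 6 - 124 = -118)
L(t, w) = -118*w + 58*t (L(t, w) = 58*t - 118*w = -118*w + 58*t)
sqrt(-44516 + L(190, -152)) = sqrt(-44516 + (-118*(-152) + 58*190)) = sqrt(-44516 + (17936 + 11020)) = sqrt(-44516 + 28956) = sqrt(-15560) = 2*I*sqrt(3890)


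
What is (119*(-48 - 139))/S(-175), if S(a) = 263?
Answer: -22253/263 ≈ -84.612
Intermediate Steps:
(119*(-48 - 139))/S(-175) = (119*(-48 - 139))/263 = (119*(-187))*(1/263) = -22253*1/263 = -22253/263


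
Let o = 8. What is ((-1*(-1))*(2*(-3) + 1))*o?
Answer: -40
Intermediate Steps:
((-1*(-1))*(2*(-3) + 1))*o = ((-1*(-1))*(2*(-3) + 1))*8 = (1*(-6 + 1))*8 = (1*(-5))*8 = -5*8 = -40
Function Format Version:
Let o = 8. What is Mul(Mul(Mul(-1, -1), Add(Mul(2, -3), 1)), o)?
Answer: -40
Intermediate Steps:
Mul(Mul(Mul(-1, -1), Add(Mul(2, -3), 1)), o) = Mul(Mul(Mul(-1, -1), Add(Mul(2, -3), 1)), 8) = Mul(Mul(1, Add(-6, 1)), 8) = Mul(Mul(1, -5), 8) = Mul(-5, 8) = -40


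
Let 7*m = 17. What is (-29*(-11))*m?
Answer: 5423/7 ≈ 774.71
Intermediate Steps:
m = 17/7 (m = (⅐)*17 = 17/7 ≈ 2.4286)
(-29*(-11))*m = -29*(-11)*(17/7) = 319*(17/7) = 5423/7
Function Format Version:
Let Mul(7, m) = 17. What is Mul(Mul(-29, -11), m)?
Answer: Rational(5423, 7) ≈ 774.71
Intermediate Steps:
m = Rational(17, 7) (m = Mul(Rational(1, 7), 17) = Rational(17, 7) ≈ 2.4286)
Mul(Mul(-29, -11), m) = Mul(Mul(-29, -11), Rational(17, 7)) = Mul(319, Rational(17, 7)) = Rational(5423, 7)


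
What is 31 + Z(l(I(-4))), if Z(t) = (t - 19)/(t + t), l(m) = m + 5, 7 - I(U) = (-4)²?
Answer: 271/8 ≈ 33.875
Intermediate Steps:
I(U) = -9 (I(U) = 7 - 1*(-4)² = 7 - 1*16 = 7 - 16 = -9)
l(m) = 5 + m
Z(t) = (-19 + t)/(2*t) (Z(t) = (-19 + t)/((2*t)) = (-19 + t)*(1/(2*t)) = (-19 + t)/(2*t))
31 + Z(l(I(-4))) = 31 + (-19 + (5 - 9))/(2*(5 - 9)) = 31 + (½)*(-19 - 4)/(-4) = 31 + (½)*(-¼)*(-23) = 31 + 23/8 = 271/8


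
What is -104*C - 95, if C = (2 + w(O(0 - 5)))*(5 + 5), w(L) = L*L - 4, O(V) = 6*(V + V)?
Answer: -3742015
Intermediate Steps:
O(V) = 12*V (O(V) = 6*(2*V) = 12*V)
w(L) = -4 + L² (w(L) = L² - 4 = -4 + L²)
C = 35980 (C = (2 + (-4 + (12*(0 - 5))²))*(5 + 5) = (2 + (-4 + (12*(-5))²))*10 = (2 + (-4 + (-60)²))*10 = (2 + (-4 + 3600))*10 = (2 + 3596)*10 = 3598*10 = 35980)
-104*C - 95 = -104*35980 - 95 = -3741920 - 95 = -3742015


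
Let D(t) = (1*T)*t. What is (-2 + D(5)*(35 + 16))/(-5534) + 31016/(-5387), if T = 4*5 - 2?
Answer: -98179050/14905829 ≈ -6.5866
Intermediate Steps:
T = 18 (T = 20 - 2 = 18)
D(t) = 18*t (D(t) = (1*18)*t = 18*t)
(-2 + D(5)*(35 + 16))/(-5534) + 31016/(-5387) = (-2 + (18*5)*(35 + 16))/(-5534) + 31016/(-5387) = (-2 + 90*51)*(-1/5534) + 31016*(-1/5387) = (-2 + 4590)*(-1/5534) - 31016/5387 = 4588*(-1/5534) - 31016/5387 = -2294/2767 - 31016/5387 = -98179050/14905829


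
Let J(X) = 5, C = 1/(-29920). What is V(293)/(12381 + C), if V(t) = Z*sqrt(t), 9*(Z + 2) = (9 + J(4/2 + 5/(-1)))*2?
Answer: 299200*sqrt(293)/3333955671 ≈ 0.0015362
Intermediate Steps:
C = -1/29920 ≈ -3.3422e-5
Z = 10/9 (Z = -2 + ((9 + 5)*2)/9 = -2 + (14*2)/9 = -2 + (1/9)*28 = -2 + 28/9 = 10/9 ≈ 1.1111)
V(t) = 10*sqrt(t)/9
V(293)/(12381 + C) = (10*sqrt(293)/9)/(12381 - 1/29920) = (10*sqrt(293)/9)/(370439519/29920) = (10*sqrt(293)/9)*(29920/370439519) = 299200*sqrt(293)/3333955671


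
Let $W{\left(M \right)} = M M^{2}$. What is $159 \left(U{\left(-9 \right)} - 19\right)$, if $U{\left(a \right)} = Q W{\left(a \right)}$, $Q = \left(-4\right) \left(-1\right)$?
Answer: $-466665$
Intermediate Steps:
$Q = 4$
$W{\left(M \right)} = M^{3}$
$U{\left(a \right)} = 4 a^{3}$
$159 \left(U{\left(-9 \right)} - 19\right) = 159 \left(4 \left(-9\right)^{3} - 19\right) = 159 \left(4 \left(-729\right) - 19\right) = 159 \left(-2916 - 19\right) = 159 \left(-2935\right) = -466665$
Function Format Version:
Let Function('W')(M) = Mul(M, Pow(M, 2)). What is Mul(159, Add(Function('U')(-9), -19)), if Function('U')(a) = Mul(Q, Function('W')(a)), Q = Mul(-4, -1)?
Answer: -466665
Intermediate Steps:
Q = 4
Function('W')(M) = Pow(M, 3)
Function('U')(a) = Mul(4, Pow(a, 3))
Mul(159, Add(Function('U')(-9), -19)) = Mul(159, Add(Mul(4, Pow(-9, 3)), -19)) = Mul(159, Add(Mul(4, -729), -19)) = Mul(159, Add(-2916, -19)) = Mul(159, -2935) = -466665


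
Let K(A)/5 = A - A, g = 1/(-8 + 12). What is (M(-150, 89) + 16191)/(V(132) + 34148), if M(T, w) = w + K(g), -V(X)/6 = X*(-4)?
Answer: 4070/9329 ≈ 0.43627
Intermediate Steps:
g = ¼ (g = 1/4 = ¼ ≈ 0.25000)
K(A) = 0 (K(A) = 5*(A - A) = 5*0 = 0)
V(X) = 24*X (V(X) = -6*X*(-4) = -(-24)*X = 24*X)
M(T, w) = w (M(T, w) = w + 0 = w)
(M(-150, 89) + 16191)/(V(132) + 34148) = (89 + 16191)/(24*132 + 34148) = 16280/(3168 + 34148) = 16280/37316 = 16280*(1/37316) = 4070/9329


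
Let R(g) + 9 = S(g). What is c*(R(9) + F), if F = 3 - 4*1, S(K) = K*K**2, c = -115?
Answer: -82685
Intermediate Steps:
S(K) = K**3
R(g) = -9 + g**3
F = -1 (F = 3 - 4 = -1)
c*(R(9) + F) = -115*((-9 + 9**3) - 1) = -115*((-9 + 729) - 1) = -115*(720 - 1) = -115*719 = -82685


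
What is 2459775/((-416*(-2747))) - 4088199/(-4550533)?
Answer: 1220391145671/400010052832 ≈ 3.0509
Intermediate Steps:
2459775/((-416*(-2747))) - 4088199/(-4550533) = 2459775/1142752 - 4088199*(-1/4550533) = 2459775*(1/1142752) + 4088199/4550533 = 2459775/1142752 + 4088199/4550533 = 1220391145671/400010052832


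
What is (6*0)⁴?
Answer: 0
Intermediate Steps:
(6*0)⁴ = 0⁴ = 0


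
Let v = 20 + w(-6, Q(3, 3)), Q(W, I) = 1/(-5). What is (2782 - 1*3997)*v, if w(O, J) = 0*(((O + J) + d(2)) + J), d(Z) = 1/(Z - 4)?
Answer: -24300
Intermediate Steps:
Q(W, I) = -⅕ (Q(W, I) = 1*(-⅕) = -⅕)
d(Z) = 1/(-4 + Z)
w(O, J) = 0 (w(O, J) = 0*(((O + J) + 1/(-4 + 2)) + J) = 0*(((J + O) + 1/(-2)) + J) = 0*(((J + O) - ½) + J) = 0*((-½ + J + O) + J) = 0*(-½ + O + 2*J) = 0)
v = 20 (v = 20 + 0 = 20)
(2782 - 1*3997)*v = (2782 - 1*3997)*20 = (2782 - 3997)*20 = -1215*20 = -24300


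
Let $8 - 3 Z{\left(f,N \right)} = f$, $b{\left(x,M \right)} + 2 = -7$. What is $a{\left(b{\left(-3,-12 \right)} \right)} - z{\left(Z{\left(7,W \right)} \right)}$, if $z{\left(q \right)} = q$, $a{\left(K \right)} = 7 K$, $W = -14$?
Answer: $- \frac{190}{3} \approx -63.333$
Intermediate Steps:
$b{\left(x,M \right)} = -9$ ($b{\left(x,M \right)} = -2 - 7 = -9$)
$Z{\left(f,N \right)} = \frac{8}{3} - \frac{f}{3}$
$a{\left(b{\left(-3,-12 \right)} \right)} - z{\left(Z{\left(7,W \right)} \right)} = 7 \left(-9\right) - \left(\frac{8}{3} - \frac{7}{3}\right) = -63 - \left(\frac{8}{3} - \frac{7}{3}\right) = -63 - \frac{1}{3} = - \frac{190}{3}$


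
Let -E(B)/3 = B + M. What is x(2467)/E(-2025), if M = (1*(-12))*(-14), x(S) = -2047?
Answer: -2047/5571 ≈ -0.36744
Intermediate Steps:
M = 168 (M = -12*(-14) = 168)
E(B) = -504 - 3*B (E(B) = -3*(B + 168) = -3*(168 + B) = -504 - 3*B)
x(2467)/E(-2025) = -2047/(-504 - 3*(-2025)) = -2047/(-504 + 6075) = -2047/5571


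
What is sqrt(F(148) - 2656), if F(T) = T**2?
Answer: 4*sqrt(1203) ≈ 138.74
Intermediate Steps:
sqrt(F(148) - 2656) = sqrt(148**2 - 2656) = sqrt(21904 - 2656) = sqrt(19248) = 4*sqrt(1203)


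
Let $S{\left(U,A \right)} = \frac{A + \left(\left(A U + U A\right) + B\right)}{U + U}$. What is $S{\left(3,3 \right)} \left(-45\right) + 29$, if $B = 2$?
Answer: $- \frac{287}{2} \approx -143.5$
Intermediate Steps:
$S{\left(U,A \right)} = \frac{2 + A + 2 A U}{2 U}$ ($S{\left(U,A \right)} = \frac{A + \left(\left(A U + U A\right) + 2\right)}{U + U} = \frac{A + \left(\left(A U + A U\right) + 2\right)}{2 U} = \left(A + \left(2 A U + 2\right)\right) \frac{1}{2 U} = \left(A + \left(2 + 2 A U\right)\right) \frac{1}{2 U} = \left(2 + A + 2 A U\right) \frac{1}{2 U} = \frac{2 + A + 2 A U}{2 U}$)
$S{\left(3,3 \right)} \left(-45\right) + 29 = \frac{1 + \frac{1}{2} \cdot 3 + 3 \cdot 3}{3} \left(-45\right) + 29 = \frac{1 + \frac{3}{2} + 9}{3} \left(-45\right) + 29 = \frac{1}{3} \cdot \frac{23}{2} \left(-45\right) + 29 = \frac{23}{6} \left(-45\right) + 29 = - \frac{345}{2} + 29 = - \frac{287}{2}$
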